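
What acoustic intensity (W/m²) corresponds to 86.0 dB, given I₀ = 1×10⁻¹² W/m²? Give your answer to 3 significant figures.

I = I₀·10^(L/10) = 10⁻¹² × 10^(86.0/10) = 10^(-3.400).

0.000398 W/m²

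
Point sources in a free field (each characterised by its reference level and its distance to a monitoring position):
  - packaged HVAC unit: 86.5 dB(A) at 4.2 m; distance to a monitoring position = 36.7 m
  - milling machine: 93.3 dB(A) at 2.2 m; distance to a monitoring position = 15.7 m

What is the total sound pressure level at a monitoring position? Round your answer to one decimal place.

76.8 dB(A)

Propagate each source to the receiver with L = L_ref − 20·log₁₀(r/r_ref), then add intensities.
packaged HVAC unit: 86.5 − 20·log₁₀(36.7/4.2) = 86.5 − 18.83 = 67.67 dB(A).
milling machine: 93.3 − 20·log₁₀(15.7/2.2) = 93.3 − 17.07 = 76.23 dB(A).
Σ 10^(L/10) = 4.783e+07 → L_total = 10·log₁₀(4.783e+07) = 76.80 dB(A).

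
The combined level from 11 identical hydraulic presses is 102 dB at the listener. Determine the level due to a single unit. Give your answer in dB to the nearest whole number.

Dividing the total intensity by 11 lowers the level by 10·log₁₀ 11 = 10.414 dB: L₁ = 102 − 10.414.

92 dB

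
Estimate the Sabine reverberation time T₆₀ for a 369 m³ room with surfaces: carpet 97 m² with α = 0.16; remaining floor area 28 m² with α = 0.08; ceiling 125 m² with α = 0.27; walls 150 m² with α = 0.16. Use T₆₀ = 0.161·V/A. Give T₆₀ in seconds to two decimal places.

0.79 s

Total absorption A = 97·0.16 + 28·0.08 + 125·0.27 + 150·0.16 = 75.51 m² sabins.
T₆₀ = 0.161 × 369 / 75.51 = 0.787 s.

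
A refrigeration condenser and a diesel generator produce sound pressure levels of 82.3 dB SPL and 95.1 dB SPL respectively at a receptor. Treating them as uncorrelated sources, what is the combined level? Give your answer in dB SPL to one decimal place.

95.3 dB SPL

For uncorrelated sources the intensities add, so convert each level to linear form, sum, and take 10·log₁₀ of the total.
Σ 10^(L/10) = 10^(82.3/10) + 10^(95.1/10) = 3.406e+09.
L_total = 10·log₁₀(3.406e+09) = 95.32 dB SPL.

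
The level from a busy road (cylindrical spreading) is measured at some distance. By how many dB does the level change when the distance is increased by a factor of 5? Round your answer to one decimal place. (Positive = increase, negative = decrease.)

A line source loses 3 dB per doubling of distance; generally ΔL = −10·log₁₀(r₂/r₁).
ΔL = −10·log₁₀(5) = -6.99 dB.

-7.0 dB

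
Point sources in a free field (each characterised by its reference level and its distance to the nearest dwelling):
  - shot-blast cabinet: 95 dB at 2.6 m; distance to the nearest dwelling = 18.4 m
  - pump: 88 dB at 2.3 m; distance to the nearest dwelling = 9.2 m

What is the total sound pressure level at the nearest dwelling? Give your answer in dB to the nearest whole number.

First find each source's level at the receiver (point-source: −20·log₁₀(r/r_ref)), then combine on an intensity basis.
shot-blast cabinet: 95 − 20·log₁₀(18.4/2.6) = 95 − 17.00 = 78.00 dB.
pump: 88 − 20·log₁₀(9.2/2.3) = 88 − 12.04 = 75.96 dB.
Σ 10^(L/10) = 1.026e+08 → L_total = 10·log₁₀(1.026e+08) = 80.11 dB.

80 dB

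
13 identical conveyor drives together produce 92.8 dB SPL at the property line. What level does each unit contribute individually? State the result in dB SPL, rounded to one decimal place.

Dividing the total intensity by 13 lowers the level by 10·log₁₀ 13 = 11.139 dB: L₁ = 92.8 − 11.139.

81.7 dB SPL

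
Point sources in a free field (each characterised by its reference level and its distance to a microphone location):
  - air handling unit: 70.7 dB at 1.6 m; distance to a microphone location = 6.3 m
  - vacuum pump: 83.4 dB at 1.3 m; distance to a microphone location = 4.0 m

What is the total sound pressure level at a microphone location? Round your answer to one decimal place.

Apply inverse-square spreading to bring every level to the receiver, then sum 10^(L/10).
air handling unit: 70.7 − 20·log₁₀(6.3/1.6) = 70.7 − 11.90 = 58.80 dB.
vacuum pump: 83.4 − 20·log₁₀(4.0/1.3) = 83.4 − 9.76 = 73.64 dB.
Σ 10^(L/10) = 2.387e+07 → L_total = 10·log₁₀(2.387e+07) = 73.78 dB.

73.8 dB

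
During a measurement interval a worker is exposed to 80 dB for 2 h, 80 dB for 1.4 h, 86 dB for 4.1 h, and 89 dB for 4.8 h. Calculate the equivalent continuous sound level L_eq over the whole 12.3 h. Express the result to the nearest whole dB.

L_eq = 10·log₁₀[(1/T)·Σ tᵢ·10^(Lᵢ/10)] with T = 12.3 h.
Σ tᵢ·10^(Lᵢ/10) = 2·10^(80/10) + 1.4·10^(80/10) + 4.1·10^(86/10) + 4.8·10^(89/10) = 5.785e+09.
L_eq = 10·log₁₀(5.785e+09/12.3) = 86.72 dB.

87 dB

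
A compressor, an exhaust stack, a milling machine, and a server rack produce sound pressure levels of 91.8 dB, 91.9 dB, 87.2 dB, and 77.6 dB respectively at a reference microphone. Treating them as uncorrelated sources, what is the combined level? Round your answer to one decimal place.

For uncorrelated sources the intensities add, so convert each level to linear form, sum, and take 10·log₁₀ of the total.
Σ 10^(L/10) = 10^(91.8/10) + 10^(91.9/10) + 10^(87.2/10) + 10^(77.6/10) = 3.645e+09.
L_total = 10·log₁₀(3.645e+09) = 95.62 dB.

95.6 dB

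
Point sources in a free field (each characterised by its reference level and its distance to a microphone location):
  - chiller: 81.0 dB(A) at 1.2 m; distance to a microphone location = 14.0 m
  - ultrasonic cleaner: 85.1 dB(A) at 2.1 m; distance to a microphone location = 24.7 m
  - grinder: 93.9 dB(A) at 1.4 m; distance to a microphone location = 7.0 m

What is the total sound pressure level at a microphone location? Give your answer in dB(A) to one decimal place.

80.1 dB(A)

Propagate each source to the receiver with L = L_ref − 20·log₁₀(r/r_ref), then add intensities.
chiller: 81.0 − 20·log₁₀(14.0/1.2) = 81.0 − 21.34 = 59.66 dB(A).
ultrasonic cleaner: 85.1 − 20·log₁₀(24.7/2.1) = 85.1 − 21.41 = 63.69 dB(A).
grinder: 93.9 − 20·log₁₀(7.0/1.4) = 93.9 − 13.98 = 79.92 dB(A).
Σ 10^(L/10) = 1.015e+08 → L_total = 10·log₁₀(1.015e+08) = 80.06 dB(A).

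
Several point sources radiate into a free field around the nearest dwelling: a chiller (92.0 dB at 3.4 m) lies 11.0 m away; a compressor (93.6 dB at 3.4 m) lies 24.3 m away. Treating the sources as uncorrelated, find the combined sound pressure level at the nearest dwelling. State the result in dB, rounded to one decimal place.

82.9 dB

Propagate each source to the receiver with L = L_ref − 20·log₁₀(r/r_ref), then add intensities.
chiller: 92.0 − 20·log₁₀(11.0/3.4) = 92.0 − 10.20 = 81.80 dB.
compressor: 93.6 − 20·log₁₀(24.3/3.4) = 93.6 − 17.08 = 76.52 dB.
Σ 10^(L/10) = 1.963e+08 → L_total = 10·log₁₀(1.963e+08) = 82.93 dB.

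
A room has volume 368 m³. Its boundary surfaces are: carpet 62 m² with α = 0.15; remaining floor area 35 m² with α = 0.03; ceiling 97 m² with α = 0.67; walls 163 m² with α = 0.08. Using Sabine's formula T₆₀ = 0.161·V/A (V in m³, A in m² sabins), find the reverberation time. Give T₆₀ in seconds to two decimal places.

0.67 s

Total absorption A = 62·0.15 + 35·0.03 + 97·0.67 + 163·0.08 = 88.38 m² sabins.
T₆₀ = 0.161 × 368 / 88.38 = 0.670 s.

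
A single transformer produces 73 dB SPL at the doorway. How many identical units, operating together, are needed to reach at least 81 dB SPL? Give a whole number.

7

N identical sources give L₁ + 10·log₁₀ N, so require 10·log₁₀ N ≥ 81 − 73 = 8.0 dB.
N ≥ 10^(8.0/10) = 6.310, so N = 7.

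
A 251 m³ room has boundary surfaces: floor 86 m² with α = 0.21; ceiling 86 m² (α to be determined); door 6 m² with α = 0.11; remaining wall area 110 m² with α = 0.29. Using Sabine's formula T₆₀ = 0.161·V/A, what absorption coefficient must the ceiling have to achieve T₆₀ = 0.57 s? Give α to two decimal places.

0.24

From T₆₀ = 0.161·V/A, the target T₆₀ = 0.57 s needs A = 0.161·251/0.57 = 70.90 m².
Absorption from the other surfaces = 86·0.21 + 6·0.11 + 110·0.29 = 50.62 m², so the ceiling must supply 20.28 m² over 86 m².
α = 20.28/86 = 0.236.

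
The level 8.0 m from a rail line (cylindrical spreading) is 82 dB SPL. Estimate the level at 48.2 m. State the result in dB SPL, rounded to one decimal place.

74.2 dB SPL

For a line source, L₂ = L₁ − 10·log₁₀(r₂/r₁).
L₂ = 82 − 10·log₁₀(48.2/8.0) = 82 − 7.800 = 74.20 dB SPL.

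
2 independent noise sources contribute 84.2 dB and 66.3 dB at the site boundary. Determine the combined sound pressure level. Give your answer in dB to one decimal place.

For uncorrelated sources the intensities add, so convert each level to linear form, sum, and take 10·log₁₀ of the total.
Σ 10^(L/10) = 10^(84.2/10) + 10^(66.3/10) = 2.673e+08.
L_total = 10·log₁₀(2.673e+08) = 84.27 dB.

84.3 dB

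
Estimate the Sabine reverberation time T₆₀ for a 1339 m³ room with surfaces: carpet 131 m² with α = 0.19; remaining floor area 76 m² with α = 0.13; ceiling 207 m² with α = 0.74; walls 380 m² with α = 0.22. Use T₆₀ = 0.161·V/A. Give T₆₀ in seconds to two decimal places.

0.79 s

Summing Sᵢαᵢ: 131·0.19 + 76·0.13 + 207·0.74 + 380·0.22 = 271.55 m².
T₆₀ = 0.161·V/A = 0.161·1339/271.55 = 0.794 s.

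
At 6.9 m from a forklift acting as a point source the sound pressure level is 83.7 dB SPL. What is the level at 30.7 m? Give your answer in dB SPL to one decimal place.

70.7 dB SPL

For a point source, L₂ = L₁ − 20·log₁₀(r₂/r₁).
L₂ = 83.7 − 20·log₁₀(30.7/6.9) = 83.7 − 12.966 = 70.73 dB SPL.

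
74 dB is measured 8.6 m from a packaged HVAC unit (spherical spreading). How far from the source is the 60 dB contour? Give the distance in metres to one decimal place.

For a point source L₁ − L₂ = 20·log₁₀(r₂/r₁), so r₂ = r₁·10^((L₁−L₂)/20).
r₂ = 8.6·10^((74−60)/20) = 8.6·10^(14.0/20) = 43.10 m.

43.1 m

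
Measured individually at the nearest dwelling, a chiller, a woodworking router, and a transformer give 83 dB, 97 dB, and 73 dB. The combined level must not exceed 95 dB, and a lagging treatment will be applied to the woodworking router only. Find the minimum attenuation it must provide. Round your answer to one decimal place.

2.3 dB

The untreated sources together contribute 10^(83/10) + 10^(73/10) = 2.195e+08, i.e. 83.41 dB.
The limit corresponds to 10^(95/10) = 3.162e+09; subtracting the fixed part leaves 2.943e+09 for the woodworking router, i.e. 94.69 dB.
Required insertion loss = 97 − 94.69 = 2.31 dB.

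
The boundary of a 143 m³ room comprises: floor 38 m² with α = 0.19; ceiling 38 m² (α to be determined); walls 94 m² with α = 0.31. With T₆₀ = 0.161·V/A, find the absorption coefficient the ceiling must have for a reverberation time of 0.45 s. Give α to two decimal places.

From T₆₀ = 0.161·V/A, the target T₆₀ = 0.45 s needs A = 0.161·143/0.45 = 51.16 m².
Absorption from the other surfaces = 38·0.19 + 94·0.31 = 36.36 m², so the ceiling must supply 14.80 m² over 38 m².
α = 14.80/38 = 0.390.

0.39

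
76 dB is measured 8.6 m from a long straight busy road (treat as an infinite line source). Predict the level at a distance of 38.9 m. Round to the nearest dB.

Line-source attenuation: ΔL = 10·log₁₀(r₂/r₁) = 10·log₁₀(38.9/8.6) = 6.555 dB.
L₂ = 76 − 10·log₁₀(38.9/8.6) = 76 − 6.555 = 69.45 dB.

69 dB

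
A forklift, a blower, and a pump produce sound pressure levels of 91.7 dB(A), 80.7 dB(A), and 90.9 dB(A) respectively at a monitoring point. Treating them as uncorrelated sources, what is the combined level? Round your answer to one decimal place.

94.5 dB(A)

For uncorrelated sources the intensities add, so convert each level to linear form, sum, and take 10·log₁₀ of the total.
Σ 10^(L/10) = 10^(91.7/10) + 10^(80.7/10) + 10^(90.9/10) = 2.827e+09.
L_total = 10·log₁₀(2.827e+09) = 94.51 dB(A).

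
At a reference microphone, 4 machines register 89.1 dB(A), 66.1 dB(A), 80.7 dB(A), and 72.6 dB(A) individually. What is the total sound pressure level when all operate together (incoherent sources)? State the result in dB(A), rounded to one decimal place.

89.8 dB(A)

For uncorrelated sources the intensities add, so convert each level to linear form, sum, and take 10·log₁₀ of the total.
Σ 10^(L/10) = 10^(89.1/10) + 10^(66.1/10) + 10^(80.7/10) + 10^(72.6/10) = 9.526e+08.
L_total = 10·log₁₀(9.526e+08) = 89.79 dB(A).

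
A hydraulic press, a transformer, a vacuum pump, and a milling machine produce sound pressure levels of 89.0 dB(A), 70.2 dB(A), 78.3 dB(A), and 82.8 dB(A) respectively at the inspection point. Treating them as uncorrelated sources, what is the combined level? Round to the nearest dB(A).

90 dB(A)

For uncorrelated sources the intensities add, so convert each level to linear form, sum, and take 10·log₁₀ of the total.
Σ 10^(L/10) = 10^(89.0/10) + 10^(70.2/10) + 10^(78.3/10) + 10^(82.8/10) = 1.063e+09.
L_total = 10·log₁₀(1.063e+09) = 90.27 dB(A).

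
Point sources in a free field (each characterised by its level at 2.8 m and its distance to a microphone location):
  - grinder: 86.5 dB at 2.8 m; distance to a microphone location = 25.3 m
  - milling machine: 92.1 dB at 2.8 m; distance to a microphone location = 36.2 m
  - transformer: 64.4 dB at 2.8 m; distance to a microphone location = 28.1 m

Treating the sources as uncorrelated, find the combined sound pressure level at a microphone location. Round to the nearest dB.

Propagate each source to the receiver with L = L_ref − 20·log₁₀(r/r_ref), then add intensities.
grinder: 86.5 − 20·log₁₀(25.3/2.8) = 86.5 − 19.12 = 67.38 dB.
milling machine: 92.1 − 20·log₁₀(36.2/2.8) = 92.1 − 22.23 = 69.87 dB.
transformer: 64.4 − 20·log₁₀(28.1/2.8) = 64.4 − 20.03 = 44.37 dB.
Σ 10^(L/10) = 1.520e+07 → L_total = 10·log₁₀(1.520e+07) = 71.82 dB.

72 dB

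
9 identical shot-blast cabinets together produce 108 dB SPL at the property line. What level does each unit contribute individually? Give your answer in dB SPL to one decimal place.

98.5 dB SPL

9 equal contributions raise the level by 10·log₁₀ 9 = 9.542 dB, so each unit alone gives 108 − 9.542.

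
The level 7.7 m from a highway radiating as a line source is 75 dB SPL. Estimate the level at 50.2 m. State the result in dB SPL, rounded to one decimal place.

Line-source attenuation: ΔL = 10·log₁₀(r₂/r₁) = 10·log₁₀(50.2/7.7) = 8.142 dB.
L₂ = 75 − 10·log₁₀(50.2/7.7) = 75 − 8.142 = 66.86 dB SPL.

66.9 dB SPL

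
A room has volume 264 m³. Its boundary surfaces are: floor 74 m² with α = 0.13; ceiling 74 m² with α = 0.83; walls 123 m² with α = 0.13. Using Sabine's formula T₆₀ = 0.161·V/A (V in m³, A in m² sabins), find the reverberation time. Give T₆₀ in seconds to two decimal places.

Summing Sᵢαᵢ: 74·0.13 + 74·0.83 + 123·0.13 = 87.03 m².
T₆₀ = 0.161 × 264 / 87.03 = 0.488 s.

0.49 s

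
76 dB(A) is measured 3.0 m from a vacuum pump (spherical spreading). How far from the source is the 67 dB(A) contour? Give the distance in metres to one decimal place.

The 9.0 dB drop corresponds to a distance ratio of 10^(9.0/20) for a point source.
r₂ = 3.0·10^((76−67)/20) = 3.0·10^(9.0/20) = 8.46 m.

8.5 m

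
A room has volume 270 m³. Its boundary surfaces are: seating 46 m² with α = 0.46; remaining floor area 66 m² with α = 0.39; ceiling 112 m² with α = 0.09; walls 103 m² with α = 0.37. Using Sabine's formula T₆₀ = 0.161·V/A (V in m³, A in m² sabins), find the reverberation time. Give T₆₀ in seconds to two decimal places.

0.46 s

Total absorption A = 46·0.46 + 66·0.39 + 112·0.09 + 103·0.37 = 95.09 m² sabins.
T₆₀ = 0.161 × 270 / 95.09 = 0.457 s.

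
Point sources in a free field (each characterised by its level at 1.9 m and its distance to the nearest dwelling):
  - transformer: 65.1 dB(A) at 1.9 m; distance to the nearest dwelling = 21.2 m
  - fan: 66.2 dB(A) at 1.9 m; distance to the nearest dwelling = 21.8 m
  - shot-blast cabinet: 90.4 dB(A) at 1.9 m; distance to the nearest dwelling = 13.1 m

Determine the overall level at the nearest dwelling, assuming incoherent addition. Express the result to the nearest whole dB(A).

Apply inverse-square spreading to bring every level to the receiver, then sum 10^(L/10).
transformer: 65.1 − 20·log₁₀(21.2/1.9) = 65.1 − 20.95 = 44.15 dB(A).
fan: 66.2 − 20·log₁₀(21.8/1.9) = 66.2 − 21.19 = 45.01 dB(A).
shot-blast cabinet: 90.4 − 20·log₁₀(13.1/1.9) = 90.4 − 16.77 = 73.63 dB(A).
Σ 10^(L/10) = 2.312e+07 → L_total = 10·log₁₀(2.312e+07) = 73.64 dB(A).

74 dB(A)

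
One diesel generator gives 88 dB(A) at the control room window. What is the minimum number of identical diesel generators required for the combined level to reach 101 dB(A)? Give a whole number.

20

The shortfall is 101 − 88 = 13.0 dB, and N units add 10·log₁₀ N, so need 10·log₁₀ N ≥ 13.0.
N ≥ 10^(13.0/10) = 19.953, so N = 20.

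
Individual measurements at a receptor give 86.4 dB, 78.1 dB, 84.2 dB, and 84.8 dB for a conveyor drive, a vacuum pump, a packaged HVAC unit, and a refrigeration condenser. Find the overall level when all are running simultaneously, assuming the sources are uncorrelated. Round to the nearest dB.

90 dB

Incoherent sources combine by intensity addition: L_total = 10·log₁₀(Σ 10^(L_i/10)).
Σ 10^(L/10) = 10^(86.4/10) + 10^(78.1/10) + 10^(84.2/10) + 10^(84.8/10) = 1.066e+09.
L_total = 10·log₁₀(1.066e+09) = 90.28 dB.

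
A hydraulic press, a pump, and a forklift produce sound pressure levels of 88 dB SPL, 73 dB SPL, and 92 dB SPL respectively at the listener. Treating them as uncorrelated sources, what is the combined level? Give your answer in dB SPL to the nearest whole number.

Incoherent sources combine by intensity addition: L_total = 10·log₁₀(Σ 10^(L_i/10)).
Σ 10^(L/10) = 10^(88/10) + 10^(73/10) + 10^(92/10) = 2.236e+09.
L_total = 10·log₁₀(2.236e+09) = 93.49 dB SPL.

93 dB SPL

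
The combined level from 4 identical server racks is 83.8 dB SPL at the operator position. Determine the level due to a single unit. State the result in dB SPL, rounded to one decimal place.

For N identical incoherent sources L_total = L₁ + 10·log₁₀ N, so L₁ = 83.8 − 10·log₁₀(4) = 83.8 − 6.021.

77.8 dB SPL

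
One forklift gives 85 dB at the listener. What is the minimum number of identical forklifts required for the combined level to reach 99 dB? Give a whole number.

26

Need L₁ + 10·log₁₀ N ≥ 99, i.e. log₁₀ N ≥ 1.40.
N ≥ 10^(14.0/10) = 25.119, so N = 26.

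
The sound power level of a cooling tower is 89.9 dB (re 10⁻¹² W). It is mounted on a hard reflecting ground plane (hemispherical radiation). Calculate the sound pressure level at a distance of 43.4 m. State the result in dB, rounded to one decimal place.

L_p = L_w − 10·log₁₀(2π·r²) with r = 43.4 m.
2π·r² = 1.183e+04 m², 10·log₁₀ of that is 40.732 dB.
L_p = 89.9 − 40.732 = 49.17 dB.

49.2 dB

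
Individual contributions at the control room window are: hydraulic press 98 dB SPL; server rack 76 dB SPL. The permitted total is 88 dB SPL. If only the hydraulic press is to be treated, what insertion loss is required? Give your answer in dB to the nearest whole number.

10 dB

Everything except the hydraulic press sums to 10^(76/10) = 3.981e+07 in linear terms, 76.00 dB SPL.
To meet 88 dB SPL overall, the treated hydraulic press may contribute at most 10^(88/10) − 3.981e+07 = 5.911e+08, i.e. 87.72 dB SPL.
So the hydraulic press must be reduced from 98 to 87.72 dB SPL: IL = 10.28 dB.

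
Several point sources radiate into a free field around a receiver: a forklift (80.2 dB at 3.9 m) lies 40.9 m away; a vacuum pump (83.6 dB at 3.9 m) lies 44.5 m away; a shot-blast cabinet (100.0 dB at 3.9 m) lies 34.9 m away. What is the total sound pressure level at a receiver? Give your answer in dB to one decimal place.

81.1 dB

First find each source's level at the receiver (point-source: −20·log₁₀(r/r_ref)), then combine on an intensity basis.
forklift: 80.2 − 20·log₁₀(40.9/3.9) = 80.2 − 20.41 = 59.79 dB.
vacuum pump: 83.6 − 20·log₁₀(44.5/3.9) = 83.6 − 21.15 = 62.45 dB.
shot-blast cabinet: 100.0 − 20·log₁₀(34.9/3.9) = 100.0 − 19.04 = 80.96 dB.
Σ 10^(L/10) = 1.276e+08 → L_total = 10·log₁₀(1.276e+08) = 81.06 dB.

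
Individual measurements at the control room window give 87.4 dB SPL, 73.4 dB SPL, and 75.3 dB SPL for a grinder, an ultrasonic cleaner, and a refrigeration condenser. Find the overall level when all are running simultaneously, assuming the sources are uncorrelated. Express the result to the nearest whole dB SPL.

88 dB SPL

Incoherent sources combine by intensity addition: L_total = 10·log₁₀(Σ 10^(L_i/10)).
Σ 10^(L/10) = 10^(87.4/10) + 10^(73.4/10) + 10^(75.3/10) = 6.053e+08.
L_total = 10·log₁₀(6.053e+08) = 87.82 dB SPL.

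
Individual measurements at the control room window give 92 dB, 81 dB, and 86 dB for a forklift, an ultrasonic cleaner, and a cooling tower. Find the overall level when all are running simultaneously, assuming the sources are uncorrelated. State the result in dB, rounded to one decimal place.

For uncorrelated sources the intensities add, so convert each level to linear form, sum, and take 10·log₁₀ of the total.
Σ 10^(L/10) = 10^(92/10) + 10^(81/10) + 10^(86/10) = 2.109e+09.
L_total = 10·log₁₀(2.109e+09) = 93.24 dB.

93.2 dB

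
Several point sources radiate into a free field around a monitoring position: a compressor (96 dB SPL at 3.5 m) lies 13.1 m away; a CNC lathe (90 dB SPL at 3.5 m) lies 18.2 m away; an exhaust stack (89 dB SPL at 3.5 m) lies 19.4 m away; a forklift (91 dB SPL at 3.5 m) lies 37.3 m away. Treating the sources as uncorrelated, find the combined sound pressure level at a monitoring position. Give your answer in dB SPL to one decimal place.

85.5 dB SPL

First find each source's level at the receiver (point-source: −20·log₁₀(r/r_ref)), then combine on an intensity basis.
compressor: 96 − 20·log₁₀(13.1/3.5) = 96 − 11.46 = 84.54 dB SPL.
CNC lathe: 90 − 20·log₁₀(18.2/3.5) = 90 − 14.32 = 75.68 dB SPL.
exhaust stack: 89 − 20·log₁₀(19.4/3.5) = 89 − 14.87 = 74.13 dB SPL.
forklift: 91 − 20·log₁₀(37.3/3.5) = 91 − 20.55 = 70.45 dB SPL.
Σ 10^(L/10) = 3.581e+08 → L_total = 10·log₁₀(3.581e+08) = 85.54 dB SPL.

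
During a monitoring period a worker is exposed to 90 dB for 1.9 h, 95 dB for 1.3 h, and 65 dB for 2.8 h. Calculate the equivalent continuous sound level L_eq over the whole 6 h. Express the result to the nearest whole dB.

90 dB

L_eq = 10·log₁₀[(1/T)·Σ tᵢ·10^(Lᵢ/10)] with T = 6 h.
Σ tᵢ·10^(Lᵢ/10) = 1.9·10^(90/10) + 1.3·10^(95/10) + 2.8·10^(65/10) = 6.020e+09.
L_eq = 10·log₁₀(6.020e+09/6) = 90.01 dB.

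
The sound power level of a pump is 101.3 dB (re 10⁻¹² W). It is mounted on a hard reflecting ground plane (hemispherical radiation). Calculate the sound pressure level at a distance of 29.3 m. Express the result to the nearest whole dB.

Free-field hemispherical radiation: L_p = L_w − 10·log₁₀(2π·r²), r = 29.3 m.
2π·r² = 5394 m², 10·log₁₀ of that is 37.319 dB.
L_p = 101.3 − 37.319 = 63.98 dB.

64 dB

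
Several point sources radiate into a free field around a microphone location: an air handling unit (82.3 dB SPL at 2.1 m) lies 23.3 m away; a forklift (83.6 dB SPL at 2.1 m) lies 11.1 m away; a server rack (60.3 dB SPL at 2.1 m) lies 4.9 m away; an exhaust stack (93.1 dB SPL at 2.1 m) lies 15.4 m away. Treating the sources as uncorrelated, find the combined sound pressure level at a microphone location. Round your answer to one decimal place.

76.8 dB SPL

Apply inverse-square spreading to bring every level to the receiver, then sum 10^(L/10).
air handling unit: 82.3 − 20·log₁₀(23.3/2.1) = 82.3 − 20.90 = 61.40 dB SPL.
forklift: 83.6 − 20·log₁₀(11.1/2.1) = 83.6 − 14.46 = 69.14 dB SPL.
server rack: 60.3 − 20·log₁₀(4.9/2.1) = 60.3 − 7.36 = 52.94 dB SPL.
exhaust stack: 93.1 − 20·log₁₀(15.4/2.1) = 93.1 − 17.31 = 75.79 dB SPL.
Σ 10^(L/10) = 4.774e+07 → L_total = 10·log₁₀(4.774e+07) = 76.79 dB SPL.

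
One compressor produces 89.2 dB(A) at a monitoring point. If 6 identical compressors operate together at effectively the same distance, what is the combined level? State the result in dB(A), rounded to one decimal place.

97.0 dB(A)

With 6 equal, uncorrelated contributions the intensity is 6× that of one unit, giving a rise of 10·log₁₀ 6.
L_total = 89.2 + 10·log₁₀(6) = 89.2 + 7.782 = 96.98 dB(A).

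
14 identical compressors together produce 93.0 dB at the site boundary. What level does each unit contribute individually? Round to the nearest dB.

82 dB

14 equal contributions raise the level by 10·log₁₀ 14 = 11.461 dB, so each unit alone gives 93.0 − 11.461.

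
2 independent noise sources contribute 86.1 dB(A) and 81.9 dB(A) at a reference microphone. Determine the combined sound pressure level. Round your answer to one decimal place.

87.5 dB(A)

For uncorrelated sources the intensities add, so convert each level to linear form, sum, and take 10·log₁₀ of the total.
Σ 10^(L/10) = 10^(86.1/10) + 10^(81.9/10) = 5.623e+08.
L_total = 10·log₁₀(5.623e+08) = 87.50 dB(A).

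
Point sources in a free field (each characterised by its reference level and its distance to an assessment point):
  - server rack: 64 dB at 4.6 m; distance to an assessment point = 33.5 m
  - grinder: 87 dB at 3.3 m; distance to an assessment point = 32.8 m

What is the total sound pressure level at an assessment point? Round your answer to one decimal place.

Propagate each source to the receiver with L = L_ref − 20·log₁₀(r/r_ref), then add intensities.
server rack: 64 − 20·log₁₀(33.5/4.6) = 64 − 17.25 = 46.75 dB.
grinder: 87 − 20·log₁₀(32.8/3.3) = 87 − 19.95 = 67.05 dB.
Σ 10^(L/10) = 5.121e+06 → L_total = 10·log₁₀(5.121e+06) = 67.09 dB.

67.1 dB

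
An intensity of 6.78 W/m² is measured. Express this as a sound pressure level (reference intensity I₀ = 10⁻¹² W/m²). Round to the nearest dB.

Dividing by I₀ shifts the exponent by 12: I/I₀ = 6.78×10^12.
L = 10·(0.8312 + 12) = 128.31 dB.

128 dB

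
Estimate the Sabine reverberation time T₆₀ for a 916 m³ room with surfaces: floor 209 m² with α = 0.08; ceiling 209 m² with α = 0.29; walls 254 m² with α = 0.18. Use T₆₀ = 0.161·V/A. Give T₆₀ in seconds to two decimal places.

1.20 s

A = Σ Sᵢαᵢ = 209·0.08 + 209·0.29 + 254·0.18 = 123.05 m².
T₆₀ = 0.161·V/A = 0.161·916/123.05 = 1.199 s.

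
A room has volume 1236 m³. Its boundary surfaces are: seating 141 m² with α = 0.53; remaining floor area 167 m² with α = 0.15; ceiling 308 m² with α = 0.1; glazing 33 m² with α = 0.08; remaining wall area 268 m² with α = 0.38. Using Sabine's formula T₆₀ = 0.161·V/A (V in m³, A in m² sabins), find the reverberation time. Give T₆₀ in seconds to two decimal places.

0.85 s

Total absorption A = 141·0.53 + 167·0.15 + 308·0.1 + 33·0.08 + 268·0.38 = 235.06 m² sabins.
T₆₀ = 0.161·V/A = 0.161·1236/235.06 = 0.847 s.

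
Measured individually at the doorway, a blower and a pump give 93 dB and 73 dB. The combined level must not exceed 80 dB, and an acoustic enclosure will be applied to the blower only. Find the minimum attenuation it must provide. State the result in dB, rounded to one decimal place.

Fixed contribution from the other source: Σ 10^(L/10) = 10^(73/10) = 1.995e+07 (73.00 dB).
The limit corresponds to 10^(80/10) = 1.000e+08; subtracting the fixed part leaves 8.005e+07 for the blower, i.e. 79.03 dB.
Required insertion loss = 93 − 79.03 = 13.97 dB.

14.0 dB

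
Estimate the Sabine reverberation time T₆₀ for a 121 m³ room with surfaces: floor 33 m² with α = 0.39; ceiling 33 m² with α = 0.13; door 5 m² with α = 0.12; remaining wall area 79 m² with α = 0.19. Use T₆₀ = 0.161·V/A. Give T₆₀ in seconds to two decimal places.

Total absorption A = 33·0.39 + 33·0.13 + 5·0.12 + 79·0.19 = 32.77 m² sabins.
T₆₀ = 0.161·V/A = 0.161·121/32.77 = 0.594 s.

0.59 s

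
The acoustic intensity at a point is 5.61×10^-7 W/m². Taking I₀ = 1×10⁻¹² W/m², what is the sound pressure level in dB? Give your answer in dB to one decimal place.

57.5 dB

L = 10·log₁₀(I/I₀) = 10·log₁₀(5.61×10^-7/10⁻¹²) = 10·log₁₀(5.61×10^5).
L = 10·(0.7490 + 5) = 57.49 dB.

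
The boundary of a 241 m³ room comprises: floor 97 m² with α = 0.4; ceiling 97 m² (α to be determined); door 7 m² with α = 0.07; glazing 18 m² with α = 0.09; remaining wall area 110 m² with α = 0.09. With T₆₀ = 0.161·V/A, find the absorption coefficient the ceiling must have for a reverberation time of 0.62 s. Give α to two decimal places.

Required total absorption A = 0.161·241/0.62 = 62.58 m².
Absorption from the other surfaces = 97·0.4 + 7·0.07 + 18·0.09 + 110·0.09 = 50.81 m², so the ceiling must supply 11.77 m² over 97 m².
α = 11.77/97 = 0.121.

0.12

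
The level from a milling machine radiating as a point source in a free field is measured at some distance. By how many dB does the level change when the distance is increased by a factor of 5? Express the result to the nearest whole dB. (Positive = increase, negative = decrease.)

With spherical spreading the level changes by −20·log₁₀(r₂/r₁).
ΔL = −20·log₁₀(5) = -13.98 dB.

-14 dB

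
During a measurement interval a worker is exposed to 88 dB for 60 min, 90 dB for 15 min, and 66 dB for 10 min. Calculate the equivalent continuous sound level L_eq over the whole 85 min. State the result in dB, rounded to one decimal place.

87.9 dB

Weight each interval's intensity by its duration and average over T = 85 min:
Σ tᵢ·10^(Lᵢ/10) = 60·10^(88/10) + 15·10^(90/10) + 10·10^(66/10) = 5.290e+10.
L_eq = 10·log₁₀(5.290e+10/85) = 87.94 dB.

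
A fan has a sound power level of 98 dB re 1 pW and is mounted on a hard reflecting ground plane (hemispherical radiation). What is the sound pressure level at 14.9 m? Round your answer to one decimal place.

66.6 dB

The power spreads over a hemisphere of area 2π·r², so L_p = L_w − 10·log₁₀(2π·r²).
2π·r² = 1395 m², 10·log₁₀ of that is 31.446 dB.
L_p = 98 − 31.446 = 66.55 dB.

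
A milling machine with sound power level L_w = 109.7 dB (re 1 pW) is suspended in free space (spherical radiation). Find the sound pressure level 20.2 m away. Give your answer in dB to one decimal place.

The power spreads over a sphere of area 4π·r², so L_p = L_w − 10·log₁₀(4π·r²).
4π·r² = 5128 m², 10·log₁₀ of that is 37.099 dB.
L_p = 109.7 − 37.099 = 72.60 dB.

72.6 dB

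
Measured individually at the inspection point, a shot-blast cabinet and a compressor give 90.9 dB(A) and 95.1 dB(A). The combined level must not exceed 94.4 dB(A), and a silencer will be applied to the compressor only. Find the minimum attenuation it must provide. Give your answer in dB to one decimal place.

3.3 dB

The untreated sources together contribute 10^(90.9/10) = 1.230e+09, i.e. 90.90 dB(A).
The limit corresponds to 10^(94.4/10) = 2.754e+09; subtracting the fixed part leaves 1.524e+09 for the compressor, i.e. 91.83 dB(A).
So the compressor must be reduced from 95.1 to 91.83 dB(A): IL = 3.27 dB.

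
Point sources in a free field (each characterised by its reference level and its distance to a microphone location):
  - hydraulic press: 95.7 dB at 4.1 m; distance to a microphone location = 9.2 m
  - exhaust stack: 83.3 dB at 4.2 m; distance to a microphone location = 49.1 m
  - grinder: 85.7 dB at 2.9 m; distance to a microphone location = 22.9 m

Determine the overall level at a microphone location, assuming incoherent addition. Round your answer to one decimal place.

88.7 dB

First find each source's level at the receiver (point-source: −20·log₁₀(r/r_ref)), then combine on an intensity basis.
hydraulic press: 95.7 − 20·log₁₀(9.2/4.1) = 95.7 − 7.02 = 88.68 dB.
exhaust stack: 83.3 − 20·log₁₀(49.1/4.2) = 83.3 − 21.36 = 61.94 dB.
grinder: 85.7 − 20·log₁₀(22.9/2.9) = 85.7 − 17.95 = 67.75 dB.
Σ 10^(L/10) = 7.454e+08 → L_total = 10·log₁₀(7.454e+08) = 88.72 dB.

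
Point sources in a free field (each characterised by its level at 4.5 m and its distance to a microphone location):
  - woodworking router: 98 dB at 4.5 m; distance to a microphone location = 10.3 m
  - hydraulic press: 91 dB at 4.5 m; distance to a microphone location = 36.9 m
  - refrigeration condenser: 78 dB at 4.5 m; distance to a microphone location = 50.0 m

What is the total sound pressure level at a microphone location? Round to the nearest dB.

91 dB

First find each source's level at the receiver (point-source: −20·log₁₀(r/r_ref)), then combine on an intensity basis.
woodworking router: 98 − 20·log₁₀(10.3/4.5) = 98 − 7.19 = 90.81 dB.
hydraulic press: 91 − 20·log₁₀(36.9/4.5) = 91 − 18.28 = 72.72 dB.
refrigeration condenser: 78 − 20·log₁₀(50.0/4.5) = 78 − 20.92 = 57.08 dB.
Σ 10^(L/10) = 1.224e+09 → L_total = 10·log₁₀(1.224e+09) = 90.88 dB.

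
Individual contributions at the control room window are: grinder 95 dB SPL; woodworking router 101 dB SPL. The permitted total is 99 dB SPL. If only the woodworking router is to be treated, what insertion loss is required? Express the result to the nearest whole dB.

4 dB

Everything except the woodworking router sums to 10^(95/10) = 3.162e+09 in linear terms, 95.00 dB SPL.
The limit corresponds to 10^(99/10) = 7.943e+09; subtracting the fixed part leaves 4.781e+09 for the woodworking router, i.e. 96.80 dB SPL.
So the woodworking router must be reduced from 101 to 96.80 dB SPL: IL = 4.20 dB.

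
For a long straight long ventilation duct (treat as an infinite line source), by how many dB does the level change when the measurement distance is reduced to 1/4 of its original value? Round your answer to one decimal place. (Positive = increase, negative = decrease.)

With cylindrical spreading the level changes by −10·log₁₀(r₂/r₁).
ΔL = −10·log₁₀(0.25) = +6.02 dB.

+6.0 dB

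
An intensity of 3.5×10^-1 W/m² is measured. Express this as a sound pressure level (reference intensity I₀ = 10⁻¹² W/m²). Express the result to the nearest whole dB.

115 dB

L = 10·log₁₀(I/I₀) = 10·log₁₀(3.5×10^-1/10⁻¹²) = 10·log₁₀(3.5×10^11).
L = 10·(0.5441 + 11) = 115.44 dB.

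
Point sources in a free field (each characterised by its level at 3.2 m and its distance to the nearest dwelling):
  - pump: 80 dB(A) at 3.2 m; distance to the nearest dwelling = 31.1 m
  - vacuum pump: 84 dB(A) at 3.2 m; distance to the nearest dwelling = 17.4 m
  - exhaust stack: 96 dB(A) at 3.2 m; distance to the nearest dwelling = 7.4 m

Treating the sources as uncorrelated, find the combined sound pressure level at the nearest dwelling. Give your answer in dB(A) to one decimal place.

88.8 dB(A)

Apply inverse-square spreading to bring every level to the receiver, then sum 10^(L/10).
pump: 80 − 20·log₁₀(31.1/3.2) = 80 − 19.75 = 60.25 dB(A).
vacuum pump: 84 − 20·log₁₀(17.4/3.2) = 84 − 14.71 = 69.29 dB(A).
exhaust stack: 96 − 20·log₁₀(7.4/3.2) = 96 − 7.28 = 88.72 dB(A).
Σ 10^(L/10) = 7.540e+08 → L_total = 10·log₁₀(7.540e+08) = 88.77 dB(A).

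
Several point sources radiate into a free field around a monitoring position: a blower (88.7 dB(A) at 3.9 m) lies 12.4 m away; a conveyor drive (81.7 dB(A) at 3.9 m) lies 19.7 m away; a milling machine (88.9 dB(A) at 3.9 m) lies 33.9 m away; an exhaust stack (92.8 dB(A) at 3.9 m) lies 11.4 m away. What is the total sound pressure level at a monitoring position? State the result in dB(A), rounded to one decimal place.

84.9 dB(A)

Apply inverse-square spreading to bring every level to the receiver, then sum 10^(L/10).
blower: 88.7 − 20·log₁₀(12.4/3.9) = 88.7 − 10.05 = 78.65 dB(A).
conveyor drive: 81.7 − 20·log₁₀(19.7/3.9) = 81.7 − 14.07 = 67.63 dB(A).
milling machine: 88.9 − 20·log₁₀(33.9/3.9) = 88.9 − 18.78 = 70.12 dB(A).
exhaust stack: 92.8 − 20·log₁₀(11.4/3.9) = 92.8 − 9.32 = 83.48 dB(A).
Σ 10^(L/10) = 3.124e+08 → L_total = 10·log₁₀(3.124e+08) = 84.95 dB(A).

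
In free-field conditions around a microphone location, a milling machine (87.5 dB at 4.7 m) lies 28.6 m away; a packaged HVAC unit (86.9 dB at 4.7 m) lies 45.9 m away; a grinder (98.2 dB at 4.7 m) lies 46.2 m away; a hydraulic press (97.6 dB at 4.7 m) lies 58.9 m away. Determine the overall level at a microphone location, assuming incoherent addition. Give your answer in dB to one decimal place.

81.0 dB

First find each source's level at the receiver (point-source: −20·log₁₀(r/r_ref)), then combine on an intensity basis.
milling machine: 87.5 − 20·log₁₀(28.6/4.7) = 87.5 − 15.69 = 71.81 dB.
packaged HVAC unit: 86.9 − 20·log₁₀(45.9/4.7) = 86.9 − 19.79 = 67.11 dB.
grinder: 98.2 − 20·log₁₀(46.2/4.7) = 98.2 − 19.85 = 78.35 dB.
hydraulic press: 97.6 − 20·log₁₀(58.9/4.7) = 97.6 − 21.96 = 75.64 dB.
Σ 10^(L/10) = 1.253e+08 → L_total = 10·log₁₀(1.253e+08) = 80.98 dB.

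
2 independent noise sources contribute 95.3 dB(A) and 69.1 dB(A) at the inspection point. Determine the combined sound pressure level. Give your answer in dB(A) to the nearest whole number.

95 dB(A)

For uncorrelated sources the intensities add, so convert each level to linear form, sum, and take 10·log₁₀ of the total.
Σ 10^(L/10) = 10^(95.3/10) + 10^(69.1/10) = 3.397e+09.
L_total = 10·log₁₀(3.397e+09) = 95.31 dB(A).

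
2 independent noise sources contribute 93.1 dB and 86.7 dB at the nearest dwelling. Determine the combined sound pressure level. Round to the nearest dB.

Incoherent sources combine by intensity addition: L_total = 10·log₁₀(Σ 10^(L_i/10)).
Σ 10^(L/10) = 10^(93.1/10) + 10^(86.7/10) = 2.509e+09.
L_total = 10·log₁₀(2.509e+09) = 94.00 dB.

94 dB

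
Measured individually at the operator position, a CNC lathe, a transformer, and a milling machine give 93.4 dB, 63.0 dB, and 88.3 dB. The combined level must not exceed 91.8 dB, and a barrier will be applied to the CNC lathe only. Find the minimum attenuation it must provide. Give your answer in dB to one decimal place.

The untreated sources together contribute 10^(63.0/10) + 10^(88.3/10) = 6.781e+08, i.e. 88.31 dB.
To meet 91.8 dB overall, the treated CNC lathe may contribute at most 10^(91.8/10) − 6.781e+08 = 8.355e+08, i.e. 89.22 dB.
Required insertion loss = 93.4 − 89.22 = 4.18 dB.

4.2 dB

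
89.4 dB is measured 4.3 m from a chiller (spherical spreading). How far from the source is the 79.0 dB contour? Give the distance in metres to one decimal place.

14.2 m

The 10.4 dB drop corresponds to a distance ratio of 10^(10.4/20) for a point source.
r₂ = 4.3·10^((89.4−79.0)/20) = 4.3·10^(10.4/20) = 14.24 m.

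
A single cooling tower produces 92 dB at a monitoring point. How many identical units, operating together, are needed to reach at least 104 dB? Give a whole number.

The shortfall is 104 − 92 = 12.0 dB, and N units add 10·log₁₀ N, so need 10·log₁₀ N ≥ 12.0.
N ≥ 10^(12.0/10) = 15.849, so N = 16.

16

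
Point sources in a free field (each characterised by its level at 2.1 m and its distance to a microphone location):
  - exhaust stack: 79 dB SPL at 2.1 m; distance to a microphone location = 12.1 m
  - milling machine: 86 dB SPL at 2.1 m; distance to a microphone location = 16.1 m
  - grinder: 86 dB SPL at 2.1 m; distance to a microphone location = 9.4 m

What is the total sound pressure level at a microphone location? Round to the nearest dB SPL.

Propagate each source to the receiver with L = L_ref − 20·log₁₀(r/r_ref), then add intensities.
exhaust stack: 79 − 20·log₁₀(12.1/2.1) = 79 − 15.21 = 63.79 dB SPL.
milling machine: 86 − 20·log₁₀(16.1/2.1) = 86 − 17.69 = 68.31 dB SPL.
grinder: 86 − 20·log₁₀(9.4/2.1) = 86 − 13.02 = 72.98 dB SPL.
Σ 10^(L/10) = 2.903e+07 → L_total = 10·log₁₀(2.903e+07) = 74.63 dB SPL.

75 dB SPL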